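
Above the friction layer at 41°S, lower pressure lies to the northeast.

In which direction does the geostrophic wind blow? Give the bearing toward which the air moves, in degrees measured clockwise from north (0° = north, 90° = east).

315°

The pressure-gradient force points toward the northeast (bearing 045°).
Geostrophic balance: in the Southern Hemisphere the Coriolis force deflects motion to the left, so the geostrophic wind blows 90° to the left of the pressure-gradient force (low pressure on the right).
Rotating 045° by 90° counterclockwise gives 315° — the wind blows toward the northwest.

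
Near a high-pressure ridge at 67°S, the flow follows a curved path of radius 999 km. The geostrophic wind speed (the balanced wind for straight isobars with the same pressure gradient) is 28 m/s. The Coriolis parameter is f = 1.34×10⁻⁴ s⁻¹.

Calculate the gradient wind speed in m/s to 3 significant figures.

Around a high, pressure-gradient force acts outward with centrifugal, so Coriolis balances both:
fV = (1/ρ)|∂P/∂n| + V²/R  →  V² − fR·V + fR·V_g = 0
With fR = 1.34×10⁻⁴ × 999×10³ m = 134 m/s:
V = [fR − √((fR)² − 4 fR V_g)]/2 = [134 − √(134² − 4×134×28)]/2 = 39.9 m/s
Supergeostrophic (V > V_g = 28 m/s), as expected around a high.

39.9 m/s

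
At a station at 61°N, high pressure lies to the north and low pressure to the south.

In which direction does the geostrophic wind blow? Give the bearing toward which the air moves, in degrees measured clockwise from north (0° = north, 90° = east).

The pressure-gradient force points toward the south (bearing 180°).
Geostrophic balance: in the Northern Hemisphere the Coriolis force deflects motion to the right, so the geostrophic wind blows 90° to the right of the pressure-gradient force (low pressure on the left).
Rotating 180° by 90° clockwise gives 270° — the wind blows toward the west.

270°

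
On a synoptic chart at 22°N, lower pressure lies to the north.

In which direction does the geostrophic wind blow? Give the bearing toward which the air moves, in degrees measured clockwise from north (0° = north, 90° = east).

090°

The pressure-gradient force points toward the north (bearing 000°).
Geostrophic balance: in the Northern Hemisphere the Coriolis force deflects motion to the right, so the geostrophic wind blows 90° to the right of the pressure-gradient force (low pressure on the left).
Rotating 000° by 90° clockwise gives 090° — the wind blows toward the east.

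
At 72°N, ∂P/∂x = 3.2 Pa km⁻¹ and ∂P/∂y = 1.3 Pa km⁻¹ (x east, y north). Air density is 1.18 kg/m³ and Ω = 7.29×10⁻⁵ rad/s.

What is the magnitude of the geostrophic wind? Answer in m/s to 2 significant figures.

21 m/s

Coriolis parameter at 72°N:
f = 2Ω sin φ = 2 × 7.29×10⁻⁵ × sin 72° = 1.39×10⁻⁴ s⁻¹
Component geostrophic relations (x east, y north):
u_g = −(1/(fρ)) ∂P/∂y,  v_g = (1/(fρ)) ∂P/∂x
u_g = −(1.3×10⁻³)/(1.39×10⁻⁴ × 1.18) = −7.95 m/s;  v_g = (3.2×10⁻³)/(1.39×10⁻⁴ × 1.18) = 19.6 m/s
|V_g| = √(u_g² + v_g²) = 21.1 m/s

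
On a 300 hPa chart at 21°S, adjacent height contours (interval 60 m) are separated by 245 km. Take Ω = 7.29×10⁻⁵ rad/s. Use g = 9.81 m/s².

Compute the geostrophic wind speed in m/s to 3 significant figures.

Coriolis parameter at 21°S:
f = 2Ω sin φ = 2 × 7.29×10⁻⁵ × sin 21° = 5.23×10⁻⁵ s⁻¹
Height gradient: |∂Z/∂n| = 60 m / 245000 m = 2.45×10⁻⁴
On a pressure surface, geostrophic balance gives V_g = (g/f)|∂Z/∂n|:
V_g = 9.81 × 2.45×10⁻⁴ / 5.23×10⁻⁵ = 46.0 m/s

46.0 m/s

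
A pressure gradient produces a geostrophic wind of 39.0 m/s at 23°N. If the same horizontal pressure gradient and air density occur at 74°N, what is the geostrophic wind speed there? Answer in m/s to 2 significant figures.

16 m/s

With the same pressure gradient and density, V_g ∝ 1/f ∝ 1/sin φ.
V₂ = V₁ · sin φ₁ / sin φ₂ = 39.0 × sin 23° / sin 74°
V₂ = 39.0 × 0.3907/0.9613 = 16 m/s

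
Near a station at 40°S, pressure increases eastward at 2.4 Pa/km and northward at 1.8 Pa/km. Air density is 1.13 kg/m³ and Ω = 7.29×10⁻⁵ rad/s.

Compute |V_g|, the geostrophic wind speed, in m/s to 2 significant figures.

28 m/s

Coriolis parameter at 40°S:
f = 2Ω sin φ = 2 × 7.29×10⁻⁵ × sin 40° = 9.37×10⁻⁵ s⁻¹
In the Southern Hemisphere f is negative: f = −9.37×10⁻⁵ s⁻¹.
Component geostrophic relations (x east, y north):
u_g = −(1/(fρ)) ∂P/∂y,  v_g = (1/(fρ)) ∂P/∂x
u_g = −(1.8×10⁻³)/(−9.37×10⁻⁵ × 1.13) = 17.0 m/s;  v_g = (2.4×10⁻³)/(−9.37×10⁻⁵ × 1.13) = −22.7 m/s
|V_g| = √(u_g² + v_g²) = 28.3 m/s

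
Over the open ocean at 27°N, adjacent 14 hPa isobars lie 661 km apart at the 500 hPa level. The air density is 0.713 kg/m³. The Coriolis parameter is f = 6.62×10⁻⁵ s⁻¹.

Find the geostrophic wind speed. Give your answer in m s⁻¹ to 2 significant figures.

Pressure gradient: |∂P/∂n| = 1400 Pa / 661000 m = 2.12×10⁻³ Pa/m
Geostrophic balance (pressure-gradient force = Coriolis force):
V_g = (1/(fρ)) |∂P/∂n| = 2.12×10⁻³ / (6.62×10⁻⁵ × 0.713) = 44.9 m/s

45 m s⁻¹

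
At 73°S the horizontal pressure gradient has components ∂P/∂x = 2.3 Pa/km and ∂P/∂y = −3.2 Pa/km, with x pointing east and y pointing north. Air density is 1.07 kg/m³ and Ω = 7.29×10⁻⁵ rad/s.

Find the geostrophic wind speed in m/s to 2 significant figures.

26 m/s

Coriolis parameter at 73°S:
f = 2Ω sin φ = 2 × 7.29×10⁻⁵ × sin 73° = 1.39×10⁻⁴ s⁻¹
In the Southern Hemisphere f is negative: f = −1.39×10⁻⁴ s⁻¹.
Component geostrophic relations (x east, y north):
u_g = −(1/(fρ)) ∂P/∂y,  v_g = (1/(fρ)) ∂P/∂x
u_g = −(−3.2×10⁻³)/(−1.39×10⁻⁴ × 1.07) = −21.4 m/s;  v_g = (2.3×10⁻³)/(−1.39×10⁻⁴ × 1.07) = −15.4 m/s
|V_g| = √(u_g² + v_g²) = 26.4 m/s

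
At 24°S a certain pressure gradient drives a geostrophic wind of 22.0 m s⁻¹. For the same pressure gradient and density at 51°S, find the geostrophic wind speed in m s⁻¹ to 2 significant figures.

12 m s⁻¹

With the same pressure gradient and density, V_g ∝ 1/f ∝ 1/sin φ.
V₂ = V₁ · sin φ₁ / sin φ₂ = 22.0 × sin 24° / sin 51°
V₂ = 22.0 × 0.4067/0.7771 = 12 m s⁻¹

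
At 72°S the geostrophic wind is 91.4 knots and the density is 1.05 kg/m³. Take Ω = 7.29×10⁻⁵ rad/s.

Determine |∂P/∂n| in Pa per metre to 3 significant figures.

6.85×10⁻³ Pa/m

Coriolis parameter at 72°S:
f = 2Ω sin φ = 2 × 7.29×10⁻⁵ × sin 72° = 1.39×10⁻⁴ s⁻¹
Wind speed in SI: 91.4 knots = 47.0 m/s
Geostrophic balance rearranged: |∂P/∂n| = f ρ V_g
|∂P/∂n| = 1.39×10⁻⁴ × 1.05 × 47.0 = 6.85×10⁻³ Pa/m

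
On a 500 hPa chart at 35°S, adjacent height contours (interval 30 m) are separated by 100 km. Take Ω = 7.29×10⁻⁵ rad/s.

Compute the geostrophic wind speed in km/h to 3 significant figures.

127 km/h

Coriolis parameter at 35°S:
f = 2Ω sin φ = 2 × 7.29×10⁻⁵ × sin 35° = 8.36×10⁻⁵ s⁻¹
Height gradient: |∂Z/∂n| = 30 m / 100000 m = 3.00×10⁻⁴
On a pressure surface, geostrophic balance gives V_g = (g/f)|∂Z/∂n|:
V_g = 9.81 × 3.00×10⁻⁴ / 8.36×10⁻⁵ = 35.2 m/s
Converting: 35.2 m/s × 3.6 = 127 km/h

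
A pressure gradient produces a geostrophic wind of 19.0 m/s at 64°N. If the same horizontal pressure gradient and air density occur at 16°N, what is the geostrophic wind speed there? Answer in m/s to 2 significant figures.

With the same pressure gradient and density, V_g ∝ 1/f ∝ 1/sin φ.
V₂ = V₁ · sin φ₁ / sin φ₂ = 19.0 × sin 64° / sin 16°
V₂ = 19.0 × 0.8988/0.2756 = 62 m/s

62 m/s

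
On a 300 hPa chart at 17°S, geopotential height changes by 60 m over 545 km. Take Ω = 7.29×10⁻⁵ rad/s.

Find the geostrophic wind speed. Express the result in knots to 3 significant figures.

49.2 knots

Coriolis parameter at 17°S:
f = 2Ω sin φ = 2 × 7.29×10⁻⁵ × sin 17° = 4.26×10⁻⁵ s⁻¹
Height gradient: |∂Z/∂n| = 60 m / 545000 m = 1.10×10⁻⁴
On a pressure surface, geostrophic balance gives V_g = (g/f)|∂Z/∂n|:
V_g = 9.81 × 1.10×10⁻⁴ / 4.26×10⁻⁵ = 25.3 m/s
Converting: 25.3 m/s × 1.944 = 49.2 knots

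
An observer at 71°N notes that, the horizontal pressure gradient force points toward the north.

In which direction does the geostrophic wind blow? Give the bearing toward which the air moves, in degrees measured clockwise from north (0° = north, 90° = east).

090°

The pressure-gradient force points toward the north (bearing 000°).
Geostrophic balance: in the Northern Hemisphere the Coriolis force deflects motion to the right, so the geostrophic wind blows 90° to the right of the pressure-gradient force (low pressure on the left).
Rotating 000° by 90° clockwise gives 090° — the wind blows toward the east.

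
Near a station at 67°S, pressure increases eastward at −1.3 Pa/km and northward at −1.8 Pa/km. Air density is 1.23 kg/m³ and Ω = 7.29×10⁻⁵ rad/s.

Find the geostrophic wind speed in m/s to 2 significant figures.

Coriolis parameter at 67°S:
f = 2Ω sin φ = 2 × 7.29×10⁻⁵ × sin 67° = 1.34×10⁻⁴ s⁻¹
In the Southern Hemisphere f is negative: f = −1.34×10⁻⁴ s⁻¹.
Component geostrophic relations (x east, y north):
u_g = −(1/(fρ)) ∂P/∂y,  v_g = (1/(fρ)) ∂P/∂x
u_g = −(−1.8×10⁻³)/(−1.34×10⁻⁴ × 1.23) = −10.9 m/s;  v_g = (−1.3×10⁻³)/(−1.34×10⁻⁴ × 1.23) = 7.88 m/s
|V_g| = √(u_g² + v_g²) = 13.5 m/s

13 m/s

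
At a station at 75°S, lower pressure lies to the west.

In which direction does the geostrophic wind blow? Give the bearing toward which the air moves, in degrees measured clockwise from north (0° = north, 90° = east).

The pressure-gradient force points toward the west (bearing 270°).
Geostrophic balance: in the Southern Hemisphere the Coriolis force deflects motion to the left, so the geostrophic wind blows 90° to the left of the pressure-gradient force (low pressure on the right).
Rotating 270° by 90° counterclockwise gives 180° — the wind blows toward the south.

180°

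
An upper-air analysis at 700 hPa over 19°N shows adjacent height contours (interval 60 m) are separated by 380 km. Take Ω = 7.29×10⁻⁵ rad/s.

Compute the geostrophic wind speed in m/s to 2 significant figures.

Coriolis parameter at 19°N:
f = 2Ω sin φ = 2 × 7.29×10⁻⁵ × sin 19° = 4.75×10⁻⁵ s⁻¹
Height gradient: |∂Z/∂n| = 60 m / 380000 m = 1.58×10⁻⁴
On a pressure surface, geostrophic balance gives V_g = (g/f)|∂Z/∂n|:
V_g = 9.81 × 1.58×10⁻⁴ / 4.75×10⁻⁵ = 32.6 m/s

33 m/s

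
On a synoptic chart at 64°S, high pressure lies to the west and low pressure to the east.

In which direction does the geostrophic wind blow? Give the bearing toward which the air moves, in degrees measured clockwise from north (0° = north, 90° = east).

The pressure-gradient force points toward the east (bearing 090°).
Geostrophic balance: in the Southern Hemisphere the Coriolis force deflects motion to the left, so the geostrophic wind blows 90° to the left of the pressure-gradient force (low pressure on the right).
Rotating 090° by 90° counterclockwise gives 000° — the wind blows toward the north.

000°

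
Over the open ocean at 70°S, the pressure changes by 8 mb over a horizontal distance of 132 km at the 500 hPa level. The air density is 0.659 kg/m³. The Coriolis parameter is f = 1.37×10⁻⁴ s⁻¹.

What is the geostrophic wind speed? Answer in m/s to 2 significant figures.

Pressure gradient: |∂P/∂n| = 800 Pa / 132000 m = 6.06×10⁻³ Pa/m
Geostrophic balance (pressure-gradient force = Coriolis force):
V_g = (1/(fρ)) |∂P/∂n| = 6.06×10⁻³ / (1.37×10⁻⁴ × 0.659) = 67.1 m/s

67 m/s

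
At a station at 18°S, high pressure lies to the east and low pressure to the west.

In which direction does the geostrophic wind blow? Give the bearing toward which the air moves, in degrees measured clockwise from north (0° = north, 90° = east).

The pressure-gradient force points toward the west (bearing 270°).
Geostrophic balance: in the Southern Hemisphere the Coriolis force deflects motion to the left, so the geostrophic wind blows 90° to the left of the pressure-gradient force (low pressure on the right).
Rotating 270° by 90° counterclockwise gives 180° — the wind blows toward the south.

180°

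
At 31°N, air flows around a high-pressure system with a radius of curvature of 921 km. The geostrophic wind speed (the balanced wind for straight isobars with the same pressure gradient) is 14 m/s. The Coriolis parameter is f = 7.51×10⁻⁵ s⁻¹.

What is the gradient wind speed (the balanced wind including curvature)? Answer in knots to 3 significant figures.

Around a high, pressure-gradient force acts outward with centrifugal, so Coriolis balances both:
fV = (1/ρ)|∂P/∂n| + V²/R  →  V² − fR·V + fR·V_g = 0
With fR = 7.51×10⁻⁵ × 921×10³ m = 69.2 m/s:
V = [fR − √((fR)² − 4 fR V_g)]/2 = [69.2 − √(69.2² − 4×69.2×14)]/2 = 19.5 m/s
Supergeostrophic (V > V_g = 14 m/s), as expected around a high.
Converting: 19.5 m/s × 1.944 = 37.9 knots

37.9 knots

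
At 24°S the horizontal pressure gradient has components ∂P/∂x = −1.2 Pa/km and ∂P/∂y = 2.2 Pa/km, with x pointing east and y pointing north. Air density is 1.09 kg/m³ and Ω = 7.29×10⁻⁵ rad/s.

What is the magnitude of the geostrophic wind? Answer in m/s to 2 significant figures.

39 m/s

Coriolis parameter at 24°S:
f = 2Ω sin φ = 2 × 7.29×10⁻⁵ × sin 24° = 5.93×10⁻⁵ s⁻¹
In the Southern Hemisphere f is negative: f = −5.93×10⁻⁵ s⁻¹.
Component geostrophic relations (x east, y north):
u_g = −(1/(fρ)) ∂P/∂y,  v_g = (1/(fρ)) ∂P/∂x
u_g = −(2.2×10⁻³)/(−5.93×10⁻⁵ × 1.09) = 34.0 m/s;  v_g = (−1.2×10⁻³)/(−5.93×10⁻⁵ × 1.09) = 18.6 m/s
|V_g| = √(u_g² + v_g²) = 38.8 m/s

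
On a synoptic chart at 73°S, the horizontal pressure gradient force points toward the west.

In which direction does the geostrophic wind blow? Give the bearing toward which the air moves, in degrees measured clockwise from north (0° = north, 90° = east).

180°

The pressure-gradient force points toward the west (bearing 270°).
Geostrophic balance: in the Southern Hemisphere the Coriolis force deflects motion to the left, so the geostrophic wind blows 90° to the left of the pressure-gradient force (low pressure on the right).
Rotating 270° by 90° counterclockwise gives 180° — the wind blows toward the south.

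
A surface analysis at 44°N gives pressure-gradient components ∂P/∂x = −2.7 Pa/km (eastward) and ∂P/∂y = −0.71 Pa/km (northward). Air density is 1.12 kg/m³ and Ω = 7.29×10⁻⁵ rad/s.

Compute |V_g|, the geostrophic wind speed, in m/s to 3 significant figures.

Coriolis parameter at 44°N:
f = 2Ω sin φ = 2 × 7.29×10⁻⁵ × sin 44° = 1.01×10⁻⁴ s⁻¹
Component geostrophic relations (x east, y north):
u_g = −(1/(fρ)) ∂P/∂y,  v_g = (1/(fρ)) ∂P/∂x
u_g = −(−0.71×10⁻³)/(1.01×10⁻⁴ × 1.12) = 6.26 m/s;  v_g = (−2.7×10⁻³)/(1.01×10⁻⁴ × 1.12) = −23.8 m/s
|V_g| = √(u_g² + v_g²) = 24.6 m/s

24.6 m/s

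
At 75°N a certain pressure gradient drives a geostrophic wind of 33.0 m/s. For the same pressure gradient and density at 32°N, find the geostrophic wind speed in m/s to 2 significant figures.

With the same pressure gradient and density, V_g ∝ 1/f ∝ 1/sin φ.
V₂ = V₁ · sin φ₁ / sin φ₂ = 33.0 × sin 75° / sin 32°
V₂ = 33.0 × 0.9659/0.5299 = 60 m/s

60 m/s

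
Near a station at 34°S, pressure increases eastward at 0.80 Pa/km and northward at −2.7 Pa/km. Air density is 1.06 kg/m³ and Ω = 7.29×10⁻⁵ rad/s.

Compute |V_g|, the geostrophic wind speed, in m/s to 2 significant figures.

Coriolis parameter at 34°S:
f = 2Ω sin φ = 2 × 7.29×10⁻⁵ × sin 34° = 8.15×10⁻⁵ s⁻¹
In the Southern Hemisphere f is negative: f = −8.15×10⁻⁵ s⁻¹.
Component geostrophic relations (x east, y north):
u_g = −(1/(fρ)) ∂P/∂y,  v_g = (1/(fρ)) ∂P/∂x
u_g = −(−2.7×10⁻³)/(−8.15×10⁻⁵ × 1.06) = −31.2 m/s;  v_g = (0.80×10⁻³)/(−8.15×10⁻⁵ × 1.06) = −9.26 m/s
|V_g| = √(u_g² + v_g²) = 32.6 m/s

33 m/s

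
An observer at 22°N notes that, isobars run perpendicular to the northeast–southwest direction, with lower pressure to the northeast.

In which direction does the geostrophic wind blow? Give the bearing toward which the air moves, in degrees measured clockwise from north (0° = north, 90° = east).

The pressure-gradient force points toward the northeast (bearing 045°).
Geostrophic balance: in the Northern Hemisphere the Coriolis force deflects motion to the right, so the geostrophic wind blows 90° to the right of the pressure-gradient force (low pressure on the left).
Rotating 045° by 90° clockwise gives 135° — the wind blows toward the southeast.

135°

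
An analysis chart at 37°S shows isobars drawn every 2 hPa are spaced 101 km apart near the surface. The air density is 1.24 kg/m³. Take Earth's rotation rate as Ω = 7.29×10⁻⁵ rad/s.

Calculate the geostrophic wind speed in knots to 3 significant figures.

Coriolis parameter at 37°S:
f = 2Ω sin φ = 2 × 7.29×10⁻⁵ × sin 37° = 8.77×10⁻⁵ s⁻¹
Pressure gradient: |∂P/∂n| = 200 Pa / 101000 m = 1.98×10⁻³ Pa/m
Geostrophic balance (pressure-gradient force = Coriolis force):
V_g = (1/(fρ)) |∂P/∂n| = 1.98×10⁻³ / (8.77×10⁻⁵ × 1.24) = 18.2 m/s
Converting: 18.2 m/s × 1.944 = 35.4 knots

35.4 knots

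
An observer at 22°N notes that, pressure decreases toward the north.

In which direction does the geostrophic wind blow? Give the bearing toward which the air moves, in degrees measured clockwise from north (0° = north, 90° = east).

090°

The pressure-gradient force points toward the north (bearing 000°).
Geostrophic balance: in the Northern Hemisphere the Coriolis force deflects motion to the right, so the geostrophic wind blows 90° to the right of the pressure-gradient force (low pressure on the left).
Rotating 000° by 90° clockwise gives 090° — the wind blows toward the east.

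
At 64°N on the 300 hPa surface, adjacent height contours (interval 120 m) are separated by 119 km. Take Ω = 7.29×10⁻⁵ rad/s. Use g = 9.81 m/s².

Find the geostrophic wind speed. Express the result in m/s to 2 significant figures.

75 m/s

Coriolis parameter at 64°N:
f = 2Ω sin φ = 2 × 7.29×10⁻⁵ × sin 64° = 1.31×10⁻⁴ s⁻¹
Height gradient: |∂Z/∂n| = 120 m / 119000 m = 1.01×10⁻³
On a pressure surface, geostrophic balance gives V_g = (g/f)|∂Z/∂n|:
V_g = 9.81 × 1.01×10⁻³ / 1.31×10⁻⁴ = 75.5 m/s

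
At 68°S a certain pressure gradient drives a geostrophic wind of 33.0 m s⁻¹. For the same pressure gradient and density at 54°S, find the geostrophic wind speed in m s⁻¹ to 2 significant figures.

With the same pressure gradient and density, V_g ∝ 1/f ∝ 1/sin φ.
V₂ = V₁ · sin φ₁ / sin φ₂ = 33.0 × sin 68° / sin 54°
V₂ = 33.0 × 0.9272/0.8090 = 38 m s⁻¹

38 m s⁻¹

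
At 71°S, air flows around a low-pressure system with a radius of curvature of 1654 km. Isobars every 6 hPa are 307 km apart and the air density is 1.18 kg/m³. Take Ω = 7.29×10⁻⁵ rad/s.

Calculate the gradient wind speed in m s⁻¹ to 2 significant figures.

Coriolis parameter at 71°S:
f = 2Ω sin φ = 2 × 7.29×10⁻⁵ × sin 71° = 1.38×10⁻⁴ s⁻¹
Pressure gradient: |∂P/∂n| = 600 Pa / 307000 m = 1.95×10⁻³ Pa/m
Geostrophic speed: V_g = |∂P/∂n|/(fρ) = 1.95×10⁻³/(1.38×10⁻⁴ × 1.18) = 12.0 m/s
Around a low, centrifugal force acts outward with Coriolis, so pressure-gradient force balances both:
(1/ρ)|∂P/∂n| = fV + V²/R  →  V² + fR·V − fR·V_g = 0
With fR = 1.38×10⁻⁴ × 1654×10³ m = 228 m/s:
V = [−fR + √((fR)² + 4 fR V_g)]/2 = [−228 + √(228² + 4×228×12)]/2 = 11.4 m/s
Subgeostrophic (V < V_g = 12 m/s), as expected around a low.

11 m s⁻¹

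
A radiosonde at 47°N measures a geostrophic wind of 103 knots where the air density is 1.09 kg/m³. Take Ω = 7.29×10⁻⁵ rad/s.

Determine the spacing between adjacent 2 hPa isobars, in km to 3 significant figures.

32.5 km

Coriolis parameter at 47°N:
f = 2Ω sin φ = 2 × 7.29×10⁻⁵ × sin 47° = 1.07×10⁻⁴ s⁻¹
Wind speed in SI: 103 knots = 53.0 m/s
Geostrophic balance rearranged: |∂P/∂n| = f ρ V_g
|∂P/∂n| = 1.07×10⁻⁴ × 1.09 × 53.0 = 6.16×10⁻³ Pa/m
Isobar spacing: Δn = ΔP/|∂P/∂n| = 200 Pa / 6.16×10⁻³ Pa/m = 32475 m ≈ 32.5 km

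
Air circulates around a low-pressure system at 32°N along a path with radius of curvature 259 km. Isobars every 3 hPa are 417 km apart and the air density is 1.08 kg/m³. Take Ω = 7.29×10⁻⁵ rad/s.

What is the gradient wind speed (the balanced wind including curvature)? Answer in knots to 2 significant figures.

13 knots

Coriolis parameter at 32°N:
f = 2Ω sin φ = 2 × 7.29×10⁻⁵ × sin 32° = 7.73×10⁻⁵ s⁻¹
Pressure gradient: |∂P/∂n| = 300 Pa / 417000 m = 7.19×10⁻⁴ Pa/m
Geostrophic speed: V_g = |∂P/∂n|/(fρ) = 7.19×10⁻⁴/(7.73×10⁻⁵ × 1.08) = 8.62 m/s
Around a low, centrifugal force acts outward with Coriolis, so pressure-gradient force balances both:
(1/ρ)|∂P/∂n| = fV + V²/R  →  V² + fR·V − fR·V_g = 0
With fR = 7.73×10⁻⁵ × 259×10³ m = 20.0 m/s:
V = [−fR + √((fR)² + 4 fR V_g)]/2 = [−20.0 + √(20.0² + 4×20.0×8.62)]/2 = 6.51 m/s
Subgeostrophic (V < V_g = 8.62 m/s), as expected around a low.
Converting: 6.51 m/s × 1.944 = 13 knots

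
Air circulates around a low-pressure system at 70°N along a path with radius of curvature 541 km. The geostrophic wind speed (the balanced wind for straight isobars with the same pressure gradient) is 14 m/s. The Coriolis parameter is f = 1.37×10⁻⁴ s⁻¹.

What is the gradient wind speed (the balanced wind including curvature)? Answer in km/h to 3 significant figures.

43.4 km/h

Around a low, centrifugal force acts outward with Coriolis, so pressure-gradient force balances both:
(1/ρ)|∂P/∂n| = fV + V²/R  →  V² + fR·V − fR·V_g = 0
With fR = 1.37×10⁻⁴ × 541×10³ m = 74.1 m/s:
V = [−fR + √((fR)² + 4 fR V_g)]/2 = [−74.1 + √(74.1² + 4×74.1×14)]/2 = 12 m/s
Subgeostrophic (V < V_g = 14 m/s), as expected around a low.
Converting: 12 m/s × 3.6 = 43.4 km/h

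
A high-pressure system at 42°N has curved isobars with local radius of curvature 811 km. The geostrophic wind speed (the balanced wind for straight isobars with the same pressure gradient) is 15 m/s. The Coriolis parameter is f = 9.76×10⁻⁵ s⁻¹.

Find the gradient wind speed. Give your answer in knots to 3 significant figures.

Around a high, pressure-gradient force acts outward with centrifugal, so Coriolis balances both:
fV = (1/ρ)|∂P/∂n| + V²/R  →  V² − fR·V + fR·V_g = 0
With fR = 9.76×10⁻⁵ × 811×10³ m = 79.2 m/s:
V = [fR − √((fR)² − 4 fR V_g)]/2 = [79.2 − √(79.2² − 4×79.2×15)]/2 = 20.1 m/s
Supergeostrophic (V > V_g = 15 m/s), as expected around a high.
Converting: 20.1 m/s × 1.944 = 39.1 knots

39.1 knots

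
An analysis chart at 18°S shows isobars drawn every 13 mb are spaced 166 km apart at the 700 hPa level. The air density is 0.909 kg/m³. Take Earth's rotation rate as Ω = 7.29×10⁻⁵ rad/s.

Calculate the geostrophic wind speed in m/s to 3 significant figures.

Coriolis parameter at 18°S:
f = 2Ω sin φ = 2 × 7.29×10⁻⁵ × sin 18° = 4.51×10⁻⁵ s⁻¹
Pressure gradient: |∂P/∂n| = 1300 Pa / 166000 m = 7.83×10⁻³ Pa/m
Geostrophic balance (pressure-gradient force = Coriolis force):
V_g = (1/(fρ)) |∂P/∂n| = 7.83×10⁻³ / (4.51×10⁻⁵ × 0.909) = 191 m/s

191 m/s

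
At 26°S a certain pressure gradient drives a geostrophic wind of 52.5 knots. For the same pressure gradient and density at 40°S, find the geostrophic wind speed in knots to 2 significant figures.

With the same pressure gradient and density, V_g ∝ 1/f ∝ 1/sin φ.
V₂ = V₁ · sin φ₁ / sin φ₂ = 52.5 × sin 26° / sin 40°
V₂ = 52.5 × 0.4384/0.6428 = 36 knots

36 knots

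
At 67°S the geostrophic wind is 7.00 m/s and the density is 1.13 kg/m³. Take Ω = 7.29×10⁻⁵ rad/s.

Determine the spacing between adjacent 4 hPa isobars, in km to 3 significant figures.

377 km

Coriolis parameter at 67°S:
f = 2Ω sin φ = 2 × 7.29×10⁻⁵ × sin 67° = 1.34×10⁻⁴ s⁻¹
Geostrophic balance rearranged: |∂P/∂n| = f ρ V_g
|∂P/∂n| = 1.34×10⁻⁴ × 1.13 × 7.00 = 1.06×10⁻³ Pa/m
Isobar spacing: Δn = ΔP/|∂P/∂n| = 400 Pa / 1.06×10⁻³ Pa/m = 376790 m ≈ 377 km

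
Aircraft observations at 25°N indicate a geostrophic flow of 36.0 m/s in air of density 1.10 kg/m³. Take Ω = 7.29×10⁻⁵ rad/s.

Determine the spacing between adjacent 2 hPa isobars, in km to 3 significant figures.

Coriolis parameter at 25°N:
f = 2Ω sin φ = 2 × 7.29×10⁻⁵ × sin 25° = 6.16×10⁻⁵ s⁻¹
Geostrophic balance rearranged: |∂P/∂n| = f ρ V_g
|∂P/∂n| = 6.16×10⁻⁵ × 1.10 × 36.0 = 2.44×10⁻³ Pa/m
Isobar spacing: Δn = ΔP/|∂P/∂n| = 200 Pa / 2.44×10⁻³ Pa/m = 81965 m ≈ 82.0 km

82.0 km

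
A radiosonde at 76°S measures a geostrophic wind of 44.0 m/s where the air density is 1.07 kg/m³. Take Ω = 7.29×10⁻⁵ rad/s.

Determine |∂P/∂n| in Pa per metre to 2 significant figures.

6.7×10⁻³ Pa/m

Coriolis parameter at 76°S:
f = 2Ω sin φ = 2 × 7.29×10⁻⁵ × sin 76° = 1.41×10⁻⁴ s⁻¹
Geostrophic balance rearranged: |∂P/∂n| = f ρ V_g
|∂P/∂n| = 1.41×10⁻⁴ × 1.07 × 44.0 = 6.66×10⁻³ Pa/m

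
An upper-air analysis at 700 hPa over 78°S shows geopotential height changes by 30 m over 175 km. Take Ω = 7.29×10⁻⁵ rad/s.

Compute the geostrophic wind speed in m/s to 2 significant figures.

12 m/s

Coriolis parameter at 78°S:
f = 2Ω sin φ = 2 × 7.29×10⁻⁵ × sin 78° = 1.43×10⁻⁴ s⁻¹
Height gradient: |∂Z/∂n| = 30 m / 175000 m = 1.71×10⁻⁴
On a pressure surface, geostrophic balance gives V_g = (g/f)|∂Z/∂n|:
V_g = 9.81 × 1.71×10⁻⁴ / 1.43×10⁻⁴ = 11.8 m/s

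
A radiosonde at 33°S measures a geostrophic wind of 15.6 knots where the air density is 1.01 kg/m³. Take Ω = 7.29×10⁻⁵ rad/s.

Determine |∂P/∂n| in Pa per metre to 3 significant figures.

6.44×10⁻⁴ Pa/m

Coriolis parameter at 33°S:
f = 2Ω sin φ = 2 × 7.29×10⁻⁵ × sin 33° = 7.94×10⁻⁵ s⁻¹
Wind speed in SI: 15.6 knots = 8.03 m/s
Geostrophic balance rearranged: |∂P/∂n| = f ρ V_g
|∂P/∂n| = 7.94×10⁻⁵ × 1.01 × 8.03 = 6.44×10⁻⁴ Pa/m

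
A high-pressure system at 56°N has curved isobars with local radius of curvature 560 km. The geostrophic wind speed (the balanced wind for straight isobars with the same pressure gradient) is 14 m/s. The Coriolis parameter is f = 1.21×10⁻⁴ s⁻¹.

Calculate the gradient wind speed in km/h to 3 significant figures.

Around a high, pressure-gradient force acts outward with centrifugal, so Coriolis balances both:
fV = (1/ρ)|∂P/∂n| + V²/R  →  V² − fR·V + fR·V_g = 0
With fR = 1.21×10⁻⁴ × 560×10³ m = 67.8 m/s:
V = [fR − √((fR)² − 4 fR V_g)]/2 = [67.8 − √(67.8² − 4×67.8×14)]/2 = 19.8 m/s
Supergeostrophic (V > V_g = 14 m/s), as expected around a high.
Converting: 19.8 m/s × 3.6 = 71.2 km/h

71.2 km/h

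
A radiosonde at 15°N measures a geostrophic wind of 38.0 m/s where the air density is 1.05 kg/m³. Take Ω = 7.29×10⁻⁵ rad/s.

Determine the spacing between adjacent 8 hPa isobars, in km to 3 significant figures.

531 km

Coriolis parameter at 15°N:
f = 2Ω sin φ = 2 × 7.29×10⁻⁵ × sin 15° = 3.77×10⁻⁵ s⁻¹
Geostrophic balance rearranged: |∂P/∂n| = f ρ V_g
|∂P/∂n| = 3.77×10⁻⁵ × 1.05 × 38.0 = 1.51×10⁻³ Pa/m
Isobar spacing: Δn = ΔP/|∂P/∂n| = 800 Pa / 1.51×10⁻³ Pa/m = 531329 m ≈ 531 km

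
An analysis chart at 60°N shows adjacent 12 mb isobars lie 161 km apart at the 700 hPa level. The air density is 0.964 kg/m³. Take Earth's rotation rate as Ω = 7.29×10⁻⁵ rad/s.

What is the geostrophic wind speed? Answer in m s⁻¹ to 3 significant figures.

Coriolis parameter at 60°N:
f = 2Ω sin φ = 2 × 7.29×10⁻⁵ × sin 60° = 1.26×10⁻⁴ s⁻¹
Pressure gradient: |∂P/∂n| = 1200 Pa / 161000 m = 7.45×10⁻³ Pa/m
Geostrophic balance (pressure-gradient force = Coriolis force):
V_g = (1/(fρ)) |∂P/∂n| = 7.45×10⁻³ / (1.26×10⁻⁴ × 0.964) = 61.2 m/s

61.2 m s⁻¹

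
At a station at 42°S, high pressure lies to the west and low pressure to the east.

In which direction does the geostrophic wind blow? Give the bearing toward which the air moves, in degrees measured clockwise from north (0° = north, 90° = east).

The pressure-gradient force points toward the east (bearing 090°).
Geostrophic balance: in the Southern Hemisphere the Coriolis force deflects motion to the left, so the geostrophic wind blows 90° to the left of the pressure-gradient force (low pressure on the right).
Rotating 090° by 90° counterclockwise gives 000° — the wind blows toward the north.

000°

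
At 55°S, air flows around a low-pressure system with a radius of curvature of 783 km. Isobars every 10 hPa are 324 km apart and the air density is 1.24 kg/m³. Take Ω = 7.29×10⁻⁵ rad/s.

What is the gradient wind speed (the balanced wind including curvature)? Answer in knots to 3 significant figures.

34.1 knots

Coriolis parameter at 55°S:
f = 2Ω sin φ = 2 × 7.29×10⁻⁵ × sin 55° = 1.19×10⁻⁴ s⁻¹
Pressure gradient: |∂P/∂n| = 1000 Pa / 324000 m = 3.09×10⁻³ Pa/m
Geostrophic speed: V_g = |∂P/∂n|/(fρ) = 3.09×10⁻³/(1.19×10⁻⁴ × 1.24) = 20.8 m/s
Around a low, centrifugal force acts outward with Coriolis, so pressure-gradient force balances both:
(1/ρ)|∂P/∂n| = fV + V²/R  →  V² + fR·V − fR·V_g = 0
With fR = 1.19×10⁻⁴ × 783×10³ m = 93.5 m/s:
V = [−fR + √((fR)² + 4 fR V_g)]/2 = [−93.5 + √(93.5² + 4×93.5×20.8)]/2 = 17.5 m/s
Subgeostrophic (V < V_g = 20.8 m/s), as expected around a low.
Converting: 17.5 m/s × 1.944 = 34.1 knots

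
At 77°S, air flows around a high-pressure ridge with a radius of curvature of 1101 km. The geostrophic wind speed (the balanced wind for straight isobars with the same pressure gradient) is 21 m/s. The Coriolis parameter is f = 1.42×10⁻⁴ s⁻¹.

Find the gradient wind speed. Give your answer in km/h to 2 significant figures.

Around a high, pressure-gradient force acts outward with centrifugal, so Coriolis balances both:
fV = (1/ρ)|∂P/∂n| + V²/R  →  V² − fR·V + fR·V_g = 0
With fR = 1.42×10⁻⁴ × 1101×10³ m = 156 m/s:
V = [fR − √((fR)² − 4 fR V_g)]/2 = [156 − √(156² − 4×156×21)]/2 = 25 m/s
Supergeostrophic (V > V_g = 21 m/s), as expected around a high.
Converting: 25 m/s × 3.6 = 90 km/h

90 km/h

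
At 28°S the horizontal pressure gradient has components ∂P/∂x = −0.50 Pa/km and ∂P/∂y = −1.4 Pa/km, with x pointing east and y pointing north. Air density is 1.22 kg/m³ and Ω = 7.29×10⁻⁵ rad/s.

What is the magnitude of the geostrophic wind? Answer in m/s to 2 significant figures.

18 m/s

Coriolis parameter at 28°S:
f = 2Ω sin φ = 2 × 7.29×10⁻⁵ × sin 28° = 6.84×10⁻⁵ s⁻¹
In the Southern Hemisphere f is negative: f = −6.84×10⁻⁵ s⁻¹.
Component geostrophic relations (x east, y north):
u_g = −(1/(fρ)) ∂P/∂y,  v_g = (1/(fρ)) ∂P/∂x
u_g = −(−1.4×10⁻³)/(−6.84×10⁻⁵ × 1.22) = −16.8 m/s;  v_g = (−0.50×10⁻³)/(−6.84×10⁻⁵ × 1.22) = 5.99 m/s
|V_g| = √(u_g² + v_g²) = 17.8 m/s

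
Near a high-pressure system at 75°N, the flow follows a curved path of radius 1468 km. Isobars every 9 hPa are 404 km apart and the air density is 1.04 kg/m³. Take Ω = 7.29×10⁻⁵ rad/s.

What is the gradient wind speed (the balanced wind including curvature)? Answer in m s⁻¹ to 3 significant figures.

Coriolis parameter at 75°N:
f = 2Ω sin φ = 2 × 7.29×10⁻⁵ × sin 75° = 1.41×10⁻⁴ s⁻¹
Pressure gradient: |∂P/∂n| = 900 Pa / 404000 m = 2.23×10⁻³ Pa/m
Geostrophic speed: V_g = |∂P/∂n|/(fρ) = 2.23×10⁻³/(1.41×10⁻⁴ × 1.04) = 15.2 m/s
Around a high, pressure-gradient force acts outward with centrifugal, so Coriolis balances both:
fV = (1/ρ)|∂P/∂n| + V²/R  →  V² − fR·V + fR·V_g = 0
With fR = 1.41×10⁻⁴ × 1468×10³ m = 207 m/s:
V = [fR − √((fR)² − 4 fR V_g)]/2 = [207 − √(207² − 4×207×15.2)]/2 = 16.5 m/s
Supergeostrophic (V > V_g = 15.2 m/s), as expected around a high.

16.5 m s⁻¹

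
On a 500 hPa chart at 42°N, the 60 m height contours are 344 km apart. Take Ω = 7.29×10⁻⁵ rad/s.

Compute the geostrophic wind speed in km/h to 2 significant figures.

Coriolis parameter at 42°N:
f = 2Ω sin φ = 2 × 7.29×10⁻⁵ × sin 42° = 9.76×10⁻⁵ s⁻¹
Height gradient: |∂Z/∂n| = 60 m / 344000 m = 1.74×10⁻⁴
On a pressure surface, geostrophic balance gives V_g = (g/f)|∂Z/∂n|:
V_g = 9.81 × 1.74×10⁻⁴ / 9.76×10⁻⁵ = 17.5 m/s
Converting: 17.5 m/s × 3.6 = 63 km/h

63 km/h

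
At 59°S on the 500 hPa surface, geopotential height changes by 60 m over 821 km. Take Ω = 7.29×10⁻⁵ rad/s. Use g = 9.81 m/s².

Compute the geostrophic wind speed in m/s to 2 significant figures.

5.7 m/s

Coriolis parameter at 59°S:
f = 2Ω sin φ = 2 × 7.29×10⁻⁵ × sin 59° = 1.25×10⁻⁴ s⁻¹
Height gradient: |∂Z/∂n| = 60 m / 821000 m = 7.31×10⁻⁵
On a pressure surface, geostrophic balance gives V_g = (g/f)|∂Z/∂n|:
V_g = 9.81 × 7.31×10⁻⁵ / 1.25×10⁻⁴ = 5.74 m/s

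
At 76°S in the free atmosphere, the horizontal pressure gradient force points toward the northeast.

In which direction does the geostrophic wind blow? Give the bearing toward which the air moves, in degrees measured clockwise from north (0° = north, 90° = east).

315°

The pressure-gradient force points toward the northeast (bearing 045°).
Geostrophic balance: in the Southern Hemisphere the Coriolis force deflects motion to the left, so the geostrophic wind blows 90° to the left of the pressure-gradient force (low pressure on the right).
Rotating 045° by 90° counterclockwise gives 315° — the wind blows toward the northwest.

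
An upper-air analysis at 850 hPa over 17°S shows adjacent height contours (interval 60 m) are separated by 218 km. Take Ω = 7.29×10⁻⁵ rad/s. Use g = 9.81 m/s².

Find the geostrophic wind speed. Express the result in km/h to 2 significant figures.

230 km/h

Coriolis parameter at 17°S:
f = 2Ω sin φ = 2 × 7.29×10⁻⁵ × sin 17° = 4.26×10⁻⁵ s⁻¹
Height gradient: |∂Z/∂n| = 60 m / 218000 m = 2.75×10⁻⁴
On a pressure surface, geostrophic balance gives V_g = (g/f)|∂Z/∂n|:
V_g = 9.81 × 2.75×10⁻⁴ / 4.26×10⁻⁵ = 63.3 m/s
Converting: 63.3 m/s × 3.6 = 230 km/h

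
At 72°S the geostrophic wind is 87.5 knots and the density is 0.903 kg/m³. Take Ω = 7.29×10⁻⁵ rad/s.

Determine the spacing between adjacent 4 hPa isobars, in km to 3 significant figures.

71.0 km

Coriolis parameter at 72°S:
f = 2Ω sin φ = 2 × 7.29×10⁻⁵ × sin 72° = 1.39×10⁻⁴ s⁻¹
Wind speed in SI: 87.5 knots = 45.0 m/s
Geostrophic balance rearranged: |∂P/∂n| = f ρ V_g
|∂P/∂n| = 1.39×10⁻⁴ × 0.903 × 45.0 = 5.64×10⁻³ Pa/m
Isobar spacing: Δn = ΔP/|∂P/∂n| = 400 Pa / 5.64×10⁻³ Pa/m = 70968 m ≈ 71.0 km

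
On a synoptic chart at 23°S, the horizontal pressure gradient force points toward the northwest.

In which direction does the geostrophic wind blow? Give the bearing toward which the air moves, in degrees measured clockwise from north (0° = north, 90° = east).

The pressure-gradient force points toward the northwest (bearing 315°).
Geostrophic balance: in the Southern Hemisphere the Coriolis force deflects motion to the left, so the geostrophic wind blows 90° to the left of the pressure-gradient force (low pressure on the right).
Rotating 315° by 90° counterclockwise gives 225° — the wind blows toward the southwest.

225°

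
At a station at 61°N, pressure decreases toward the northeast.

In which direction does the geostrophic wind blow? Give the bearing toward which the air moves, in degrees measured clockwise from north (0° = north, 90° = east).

135°

The pressure-gradient force points toward the northeast (bearing 045°).
Geostrophic balance: in the Northern Hemisphere the Coriolis force deflects motion to the right, so the geostrophic wind blows 90° to the right of the pressure-gradient force (low pressure on the left).
Rotating 045° by 90° clockwise gives 135° — the wind blows toward the southeast.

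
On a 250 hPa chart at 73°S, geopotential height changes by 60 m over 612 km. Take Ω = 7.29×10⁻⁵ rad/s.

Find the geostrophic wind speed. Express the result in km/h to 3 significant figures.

24.8 km/h

Coriolis parameter at 73°S:
f = 2Ω sin φ = 2 × 7.29×10⁻⁵ × sin 73° = 1.39×10⁻⁴ s⁻¹
Height gradient: |∂Z/∂n| = 60 m / 612000 m = 9.80×10⁻⁵
On a pressure surface, geostrophic balance gives V_g = (g/f)|∂Z/∂n|:
V_g = 9.81 × 9.80×10⁻⁵ / 1.39×10⁻⁴ = 6.90 m/s
Converting: 6.90 m/s × 3.6 = 24.8 km/h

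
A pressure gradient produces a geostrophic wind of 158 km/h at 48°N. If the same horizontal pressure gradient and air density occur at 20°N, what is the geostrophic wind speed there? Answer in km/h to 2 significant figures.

With the same pressure gradient and density, V_g ∝ 1/f ∝ 1/sin φ.
V₂ = V₁ · sin φ₁ / sin φ₂ = 158 × sin 48° / sin 20°
V₂ = 158 × 0.7431/0.3420 = 340 km/h

340 km/h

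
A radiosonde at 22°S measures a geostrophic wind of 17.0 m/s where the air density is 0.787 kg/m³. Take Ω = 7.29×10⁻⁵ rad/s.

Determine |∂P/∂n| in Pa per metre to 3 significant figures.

Coriolis parameter at 22°S:
f = 2Ω sin φ = 2 × 7.29×10⁻⁵ × sin 22° = 5.46×10⁻⁵ s⁻¹
Geostrophic balance rearranged: |∂P/∂n| = f ρ V_g
|∂P/∂n| = 5.46×10⁻⁵ × 0.787 × 17.0 = 7.31×10⁻⁴ Pa/m

7.31×10⁻⁴ Pa/m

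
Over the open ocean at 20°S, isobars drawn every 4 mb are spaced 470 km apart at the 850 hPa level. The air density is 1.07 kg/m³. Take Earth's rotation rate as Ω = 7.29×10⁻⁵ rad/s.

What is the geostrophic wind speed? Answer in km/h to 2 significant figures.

57 km/h

Coriolis parameter at 20°S:
f = 2Ω sin φ = 2 × 7.29×10⁻⁵ × sin 20° = 4.99×10⁻⁵ s⁻¹
Pressure gradient: |∂P/∂n| = 400 Pa / 470000 m = 8.51×10⁻⁴ Pa/m
Geostrophic balance (pressure-gradient force = Coriolis force):
V_g = (1/(fρ)) |∂P/∂n| = 8.51×10⁻⁴ / (4.99×10⁻⁵ × 1.07) = 16.0 m/s
Converting: 16.0 m/s × 3.6 = 57 km/h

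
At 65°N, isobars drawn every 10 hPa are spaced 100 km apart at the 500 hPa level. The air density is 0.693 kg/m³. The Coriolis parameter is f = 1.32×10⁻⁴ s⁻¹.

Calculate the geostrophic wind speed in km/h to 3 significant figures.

394 km/h

Pressure gradient: |∂P/∂n| = 1000 Pa / 100000 m = 1.00×10⁻² Pa/m
Geostrophic balance (pressure-gradient force = Coriolis force):
V_g = (1/(fρ)) |∂P/∂n| = 1.00×10⁻² / (1.32×10⁻⁴ × 0.693) = 109 m/s
Converting: 109 m/s × 3.6 = 394 km/h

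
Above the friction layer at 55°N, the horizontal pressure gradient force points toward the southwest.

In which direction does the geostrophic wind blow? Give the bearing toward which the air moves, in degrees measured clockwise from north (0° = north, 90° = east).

315°

The pressure-gradient force points toward the southwest (bearing 225°).
Geostrophic balance: in the Northern Hemisphere the Coriolis force deflects motion to the right, so the geostrophic wind blows 90° to the right of the pressure-gradient force (low pressure on the left).
Rotating 225° by 90° clockwise gives 315° — the wind blows toward the northwest.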